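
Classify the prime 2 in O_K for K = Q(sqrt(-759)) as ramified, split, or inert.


K = Q(sqrt(-759)). Since d mod 4 = 1, disc(K) = -759.
Check p | disc: -759 mod 2 = 1.
p=2 does not divide disc (d is 1 mod 4). 2 splits iff d = 1 mod 8.
d mod 8 = 1, so (d/2) = 1.
(d/p) = 1, so p splits: (p) = P*P' with e=1, f=1, g=2.
Therefore p is split.

split


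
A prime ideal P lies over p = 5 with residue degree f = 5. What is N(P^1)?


N(P^a) = p^(a*f)
= 5^(1*5)
= 5^5
= 3125

3125


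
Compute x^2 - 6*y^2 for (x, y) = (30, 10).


x^2 - d*y^2
= 30^2 - 6*10^2
= 900 - 600
= 300

300


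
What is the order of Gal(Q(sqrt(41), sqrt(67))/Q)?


The 2 square roots of distinct primes are multiplicatively independent over Q,
so [K:Q] = 2^2 and Gal(K/Q) is isomorphic to (Z/2Z)^2.
|Gal| = 2^2 = 4

4


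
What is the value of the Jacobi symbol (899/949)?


Compute (899/949) via quadratic reciprocity:
  reciprocity: (899/949) -> +(949/899)
  reduce: (50/899)
  pull out 2: (2/899) = -1  (since 899 mod 8 = 3)
  reciprocity: (25/899) -> +(899/25)
  reduce: (24/25)
  pull out 2: (2/25) = +1  (since 25 mod 8 = 1)
  pull out 2: (2/25) = +1  (since 25 mod 8 = 1)
  pull out 2: (2/25) = +1  (since 25 mod 8 = 1)
  reciprocity: (3/25) -> +(25/3)
  reduce: (1/3)
  (1/3) = 1
Product of signs = -1

-1


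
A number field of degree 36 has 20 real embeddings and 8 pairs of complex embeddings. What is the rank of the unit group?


By Dirichlet's unit theorem:
rank = r1 + r2 - 1
= 20 + 8 - 1
= 27

27


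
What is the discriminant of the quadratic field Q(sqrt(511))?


For K = Q(sqrt(d)) with d squarefree: disc(K) = d if d = 1 mod 4, and disc(K) = 4d if d = 2 or 3 mod 4.
Here d = 511, and d mod 4 = 3.
d = 3 mod 4, not 1 (O_K = Z[sqrt(d)]), so disc(K) = 4d = 4 * (511) = 2044

2044


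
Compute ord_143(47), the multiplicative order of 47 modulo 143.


We want ord_143(47), the smallest k >= 1 with 47^k = 1 mod 143.
n = 143 = 11 * 13, phi(143) = 120; the order divides phi(n).
Divisors of 120: 1, 2, 3, 4, 5, 6, 8, 10, 12, 15, 20, 24, 30, 40, 60, 120
Repeated squaring mod 143: 47^1 = 47, 47^2 = 64, 47^4 = 92, 47^8 = 27, 47^16 = 14, 47^32 = 53, 47^64 = 92
Test divisors in increasing order:
  k=1: 47^1 = 47 mod 143
  k=2: 47^2 = 64 mod 143
  k=3: 47^3 = 64 * 47 = 5 mod 143
  k=4: 47^4 = 92 mod 143
  k=5: 47^5 = 92 * 47 = 34 mod 143
  k=6: 47^6 = 92 * 64 = 25 mod 143
  k=8: 47^8 = 27 mod 143
  k=10: 47^10 = 27 * 64 = 12 mod 143
  k=12: 47^12 = 27 * 92 = 53 mod 143
  k=15: 47^15 = 27 * 92 * 64 * 47 = 122 mod 143
  k=20: 47^20 = 14 * 92 = 1 mod 143  <- first divisor giving 1
Order = 20

20


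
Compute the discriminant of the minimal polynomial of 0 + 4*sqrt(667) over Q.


The element 0 + 4*sqrt(667) has minimal polynomial:
x^2 + 0*x - 10672
Discriminant = (0)^2 - 4*(-10672)
= 0 + 42688
= 42688

42688


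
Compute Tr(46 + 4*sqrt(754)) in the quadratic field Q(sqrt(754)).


Tr(a + b*sqrt(d)) = (a + b*sqrt(d)) + (a - b*sqrt(d)) = 2a
= 2 * (46)
= 92

92


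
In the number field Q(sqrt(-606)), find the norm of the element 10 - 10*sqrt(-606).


N(a + b*sqrt(d)) = a^2 - d*b^2
= (10)^2 - (-606)*(-10)^2
= 100 + 60600
= 60700

60700


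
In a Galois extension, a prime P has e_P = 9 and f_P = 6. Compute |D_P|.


|D_P| = e * f
= 9 * 6
= 54

54


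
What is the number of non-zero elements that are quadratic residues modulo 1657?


For prime p, the number of non-zero quadratic residues is (p-1)/2.
= (1657-1)/2
= 828

828


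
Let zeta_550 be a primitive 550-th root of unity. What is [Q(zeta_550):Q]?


The degree equals Euler's totient phi(550).
550 = 2 * 5^2 * 11
phi(550) = 200

200


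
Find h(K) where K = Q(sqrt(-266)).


K = Q(sqrt(-266)). d mod 4 = 2, so D = disc(K) = 4d = -1064
h(K) equals the number of primitive reduced positive-definite forms (a, b, c) = a*x^2 + b*x*y + c*y^2 with b^2 - 4ac = D,
where reduced means |b| <= a <= c, with b >= 0 whenever |b| = a or a = c, and primitive means gcd(a, b, c) = 1.
Reduced forces 3a^2 <= |D| = 1064, so 1 <= a <= 18; b must have the parity of D, and c = (b^2 - D)/(4a) must be an integer >= a.
Enumerate a = 1..18, b in [-a, a]:
  a=1: (1, 0, 266)  [1]
  a=2: (2, 0, 133)  [1]
  a=3: (3, -2, 89), (3, 2, 89)  [2]
  a=4: none
  a=5: (5, -4, 54), (5, 4, 54)  [2]
  a=6: (6, -4, 45), (6, 4, 45)  [2]
  a=7: (7, 0, 38)  [1]
  a=8: none
  a=9: (9, -4, 30), (9, 4, 30)  [2]
  a=10: (10, -4, 27), (10, 4, 27)  [2]
  a=11: (11, -6, 25), (11, 6, 25)  [2]
  a=12..13: none
  a=14: (14, 0, 19)  [1]
  a=15: (15, -14, 21), (15, -4, 18), (15, 4, 18), (15, 14, 21)  [4]
  a=16..18: none
Total reduced forms: 1 + 1 + 2 + 2 + 2 + 1 + 2 + 2 + 2 + 1 + 4 = 20
h = 20

20


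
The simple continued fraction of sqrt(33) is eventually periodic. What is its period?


Run the CF algorithm for sqrt(33).
a_0 = floor(sqrt(33)) = 5; set m_0=0, q_0=1.
Recurrence: m' = q*a - m,  q' = (d - m'^2)/q,  a' = floor((a_0 + m')/q').
  step 1: m=5, q=8, a=1
  step 2: m=3, q=3, a=2
  step 3: m=3, q=8, a=1
  step 4: m=5, q=1, a=10
a_4 = 2*a_0 = 10, so the period closes here.
sqrt(33) = [5; 1, 2, 1, 10]
Period length = 4

4


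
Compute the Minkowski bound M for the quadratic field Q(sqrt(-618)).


d = -618, d mod 4 = 2, so disc(K) = 4d = -2472; |disc(K)| = 2472
Imaginary quadratic field, so n = 2, s = r2 = 1, r1 = 0
M = (n!/n^n) * (4/pi)^s * sqrt(|disc(K)|) = (2!/2^2) * (4/pi)^1 * sqrt(2472)
= 0.5 * 1.273240 * 49.719212
= 31.6522

31.6522


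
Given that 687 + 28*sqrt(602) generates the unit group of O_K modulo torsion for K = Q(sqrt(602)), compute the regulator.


epsilon = 687 + 28*sqrt(602)
= 1373.9993
R = ln(1373.9993)
= 7.2255

7.2255


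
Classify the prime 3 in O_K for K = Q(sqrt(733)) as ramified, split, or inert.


K = Q(sqrt(733)). Since d mod 4 = 1, disc(K) = 733.
Check p | disc: 733 mod 3 = 1.
p does not divide disc. Compute Legendre symbol (d/p):
1^((3-1)/2) mod 3 = 1
(d/p) = 1, so p splits: (p) = P*P' with e=1, f=1, g=2.
Therefore p is split.

split


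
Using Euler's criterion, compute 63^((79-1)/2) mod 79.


p = 79 is prime and the exponent is (p-1)/2 = 39, so by Euler's criterion 63^39 = (63/79) = +1 or -1 mod 79.
Compute by square-and-multiply:
  39 = 32 + 4 + 2 + 1 (binary 100111)
  Repeated squaring mod 79: 63^1 = 63, 63^2 = 19, 63^4 = 45, 63^8 = 50, 63^16 = 51, 63^32 = 73
  63^39 = 63^32 * 63^4 * 63^2 * 63^1 = 73 * 45 * 19 * 63 mod 79
    73 * 45 = 3285 = 46 mod 79
    46 * 19 = 874 = 5 mod 79
    5 * 63 = 315 = 78 mod 79
  63^39 = 78 mod 79
Result 78 = p - 1 = -1 mod 79: 63 is a quadratic non-residue mod 79. As a residue in [0, p-1] the value is 78.
63^39 mod 79 = 78

78


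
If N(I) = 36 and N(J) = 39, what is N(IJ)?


N(IJ) = N(I) * N(J)
= 36 * 39
= 1404

1404


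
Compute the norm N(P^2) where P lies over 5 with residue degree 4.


N(P^a) = p^(a*f)
= 5^(2*4)
= 5^8
= 390625

390625


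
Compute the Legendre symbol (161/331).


p = 331 is prime, so compute (161/331) with the reciprocity algorithm (Jacobi-symbol steps: pull out 2s via (2/n), flip via reciprocity, reduce):
  reciprocity: (161/331) -> +(331/161)
  reduce: (9/161)
  reciprocity: (9/161) -> +(161/9)
  reduce: (8/9)
  pull out 2: (2/9) = +1  (since 9 mod 8 = 1)
  pull out 2: (2/9) = +1  (since 9 mod 8 = 1)
  pull out 2: (2/9) = +1  (since 9 mod 8 = 1)
  (1/9) = 1
Product of signs = 1
(161/331) = 1

1


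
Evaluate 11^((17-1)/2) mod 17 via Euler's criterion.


p = 17 is prime and the exponent is (p-1)/2 = 8, so by Euler's criterion 11^8 = (11/17) = +1 or -1 mod 17.
Compute by square-and-multiply:
  8 = 8 (binary 1000)
  Repeated squaring mod 17: 11^1 = 11, 11^2 = 2, 11^4 = 4, 11^8 = 16
  11^8 = 16 mod 17
Result 16 = p - 1 = -1 mod 17: 11 is a quadratic non-residue mod 17. As a residue in [0, p-1] the value is 16.
11^8 mod 17 = 16

16


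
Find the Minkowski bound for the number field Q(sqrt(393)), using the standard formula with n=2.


d = 393, d mod 4 = 1, so disc(K) = d = 393; |disc(K)| = 393
Real quadratic field, so n = 2, s = r2 = 0, r1 = 2
M = (n!/n^n) * (4/pi)^s * sqrt(|disc(K)|) = (2!/2^2) * (4/pi)^0 * sqrt(393)
= 0.5 * 1.000000 * 19.824228
= 9.9121

9.9121


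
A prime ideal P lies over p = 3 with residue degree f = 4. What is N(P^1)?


N(P^a) = p^(a*f)
= 3^(1*4)
= 3^4
= 81

81


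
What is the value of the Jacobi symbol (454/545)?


Compute (454/545) via quadratic reciprocity:
  pull out 2: (2/545) = +1  (since 545 mod 8 = 1)
  reciprocity: (227/545) -> +(545/227)
  reduce: (91/227)
  reciprocity: (91/227) -> -(227/91)
  reduce: (45/91)
  reciprocity: (45/91) -> +(91/45)
  reduce: (1/45)
  (1/45) = 1
Product of signs = -1

-1


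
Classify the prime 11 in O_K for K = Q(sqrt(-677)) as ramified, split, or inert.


K = Q(sqrt(-677)). Since d mod 4 = 3, disc(K) = -2708.
Check p | disc: -2708 mod 11 = 9.
p does not divide disc. Compute Legendre symbol (d/p):
5^((11-1)/2) mod 11 = 1
(d/p) = 1, so p splits: (p) = P*P' with e=1, f=1, g=2.
Therefore p is split.

split


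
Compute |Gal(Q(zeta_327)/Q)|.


|Gal(Q(zeta_327)/Q)| = phi(327)
= 216

216


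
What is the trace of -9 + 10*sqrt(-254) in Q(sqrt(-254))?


Tr(a + b*sqrt(d)) = (a + b*sqrt(d)) + (a - b*sqrt(d)) = 2a
= 2 * (-9)
= -18

-18


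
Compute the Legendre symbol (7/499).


p = 499 is prime, so compute (7/499) with the reciprocity algorithm (Jacobi-symbol steps: pull out 2s via (2/n), flip via reciprocity, reduce):
  reciprocity: (7/499) -> -(499/7)
  reduce: (2/7)
  pull out 2: (2/7) = +1  (since 7 mod 8 = 7)
  (1/7) = 1
Product of signs = -1
(7/499) = -1

-1


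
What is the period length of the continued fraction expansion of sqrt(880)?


Run the CF algorithm for sqrt(880).
a_0 = floor(sqrt(880)) = 29; set m_0=0, q_0=1.
Recurrence: m' = q*a - m,  q' = (d - m'^2)/q,  a' = floor((a_0 + m')/q').
  step 1: m=29, q=39, a=1
  step 2: m=10, q=20, a=1
  step 3: m=10, q=39, a=1
  step 4: m=29, q=1, a=58
a_4 = 2*a_0 = 58, so the period closes here.
sqrt(880) = [29; 1, 1, 1, 58]
Period length = 4

4


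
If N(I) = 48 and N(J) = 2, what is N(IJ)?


N(IJ) = N(I) * N(J)
= 48 * 2
= 96

96


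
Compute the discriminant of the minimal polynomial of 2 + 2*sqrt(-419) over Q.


The element 2 + 2*sqrt(-419) has minimal polynomial:
x^2 - 4*x + 1680
Discriminant = (-4)^2 - 4*(1680)
= 16 - 6720
= -6704

-6704


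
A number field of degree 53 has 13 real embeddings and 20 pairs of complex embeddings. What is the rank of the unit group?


By Dirichlet's unit theorem:
rank = r1 + r2 - 1
= 13 + 20 - 1
= 32

32


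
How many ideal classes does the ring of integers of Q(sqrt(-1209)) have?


K = Q(sqrt(-1209)). d mod 4 = 3, so D = disc(K) = 4d = -4836
h(K) equals the number of primitive reduced positive-definite forms (a, b, c) = a*x^2 + b*x*y + c*y^2 with b^2 - 4ac = D,
where reduced means |b| <= a <= c, with b >= 0 whenever |b| = a or a = c, and primitive means gcd(a, b, c) = 1.
Reduced forces 3a^2 <= |D| = 4836, so 1 <= a <= 40; b must have the parity of D, and c = (b^2 - D)/(4a) must be an integer >= a.
Enumerate a = 1..40, b in [-a, a]:
  a=1: (1, 0, 1209)  [1]
  a=2: (2, 2, 605)  [1]
  a=3: (3, 0, 403)  [1]
  a=4: none
  a=5: (5, -2, 242), (5, 2, 242)  [2]
  a=6: (6, 6, 203)  [1]
  a=7: (7, -6, 174), (7, 6, 174)  [2]
  a=8..9: none
  a=10: (10, -2, 121), (10, 2, 121)  [2]
  a=11: (11, -2, 110), (11, 2, 110)  [2]
  a=12: none
  a=13: (13, 0, 93)  [1]
  a=14: (14, -6, 87), (14, 6, 87)  [2]
  a=15: (15, -12, 83), (15, 12, 83)  [2]
  a=16: none
  a=17: (17, -14, 74), (17, 14, 74)  [2]
  a=18: none
  a=19: (19, -16, 67), (19, 16, 67)  [2]
  a=20: none
  a=21: (21, -6, 58), (21, 6, 58)  [2]
  a=22: (22, -2, 55), (22, 2, 55)  [2]
  a=23..24: none
  a=25: (25, -8, 49), (25, 8, 49)  [2]
  a=26: (26, 26, 53)  [1]
  a=27..28: none
  a=29: (29, -6, 42), (29, 6, 42)  [2]
  a=30: (30, -18, 43), (30, 18, 43)  [2]
  a=31: (31, 0, 39)  [1]
  a=32: none
  a=33: (33, -24, 41), (33, 24, 41)  [2]
  a=34: (34, -14, 37), (34, 14, 37)  [2]
  a=35: (35, -22, 38), (35, 8, 35), (35, 22, 38)  [3]
  a=36..40: none
Total reduced forms: 1 + 1 + 1 + 2 + 1 + 2 + 2 + 2 + 1 + 2 + 2 + 2 + 2 + 2 + 2 + 2 + 1 + 2 + 2 + 1 + 2 + 2 + 3 = 40
h = 40

40


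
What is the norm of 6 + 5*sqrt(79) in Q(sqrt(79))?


N(a + b*sqrt(d)) = a^2 - d*b^2
= (6)^2 - (79)*(5)^2
= 36 - 1975
= -1939

-1939


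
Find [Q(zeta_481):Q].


The degree equals Euler's totient phi(481).
481 = 13 * 37
phi(481) = 432

432


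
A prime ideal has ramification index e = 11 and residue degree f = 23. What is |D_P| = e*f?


|D_P| = e * f
= 11 * 23
= 253

253


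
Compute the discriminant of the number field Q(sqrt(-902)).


For K = Q(sqrt(d)) with d squarefree: disc(K) = d if d = 1 mod 4, and disc(K) = 4d if d = 2 or 3 mod 4.
Here d = -902, and d mod 4 = 2.
d = 2 mod 4, not 1 (O_K = Z[sqrt(d)]), so disc(K) = 4d = 4 * (-902) = -3608

-3608


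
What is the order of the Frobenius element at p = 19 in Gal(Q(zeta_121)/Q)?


The Frobenius at p in Gal(Q(zeta_n)/Q) = (Z/nZ)* is the class of p, so its order is ord_121(19), the smallest k >= 1 with 19^k = 1 mod 121.
n = 121 = 11^2, phi(121) = 110; the order divides phi(n).
Divisors of 110: 1, 2, 5, 10, 11, 22, 55, 110
Repeated squaring mod 121: 19^1 = 19, 19^2 = 119, 19^4 = 4, 19^8 = 16, 19^16 = 14, 19^32 = 75, 19^64 = 59
Test divisors in increasing order:
  k=1: 19^1 = 19 mod 121
  k=2: 19^2 = 119 mod 121
  k=5: 19^5 = 4 * 19 = 76 mod 121
  k=10: 19^10 = 16 * 119 = 89 mod 121
  k=11: 19^11 = 16 * 119 * 19 = 118 mod 121
  k=22: 19^22 = 14 * 4 * 119 = 9 mod 121
  k=55: 19^55 = 75 * 14 * 4 * 119 * 19 = 120 mod 121
  k=110: 19^110 = 59 * 75 * 16 * 4 * 119 = 1 mod 121  <- first divisor giving 1
Order = 110

110


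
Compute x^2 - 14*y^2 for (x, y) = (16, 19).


x^2 - d*y^2
= 16^2 - 14*19^2
= 256 - 5054
= -4798

-4798


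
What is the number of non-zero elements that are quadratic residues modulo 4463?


For prime p, the number of non-zero quadratic residues is (p-1)/2.
= (4463-1)/2
= 2231

2231


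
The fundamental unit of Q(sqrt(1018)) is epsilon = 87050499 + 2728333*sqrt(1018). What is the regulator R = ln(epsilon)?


epsilon = 87050499 + 2728333*sqrt(1018)
= 1.7410e+08
R = ln(1.7410e+08)
= 18.9751

18.9751


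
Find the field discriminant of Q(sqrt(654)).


For K = Q(sqrt(d)) with d squarefree: disc(K) = d if d = 1 mod 4, and disc(K) = 4d if d = 2 or 3 mod 4.
Here d = 654, and d mod 4 = 2.
d = 2 mod 4, not 1 (O_K = Z[sqrt(d)]), so disc(K) = 4d = 4 * (654) = 2616

2616


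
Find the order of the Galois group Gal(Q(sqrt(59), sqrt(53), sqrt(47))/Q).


The 3 square roots of distinct primes are multiplicatively independent over Q,
so [K:Q] = 2^3 and Gal(K/Q) is isomorphic to (Z/2Z)^3.
|Gal| = 2^3 = 8

8


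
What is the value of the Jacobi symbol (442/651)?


Compute (442/651) via quadratic reciprocity:
  pull out 2: (2/651) = -1  (since 651 mod 8 = 3)
  reciprocity: (221/651) -> +(651/221)
  reduce: (209/221)
  reciprocity: (209/221) -> +(221/209)
  reduce: (12/209)
  pull out 2: (2/209) = +1  (since 209 mod 8 = 1)
  pull out 2: (2/209) = +1  (since 209 mod 8 = 1)
  reciprocity: (3/209) -> +(209/3)
  reduce: (2/3)
  pull out 2: (2/3) = -1  (since 3 mod 8 = 3)
  (1/3) = 1
Product of signs = 1

1


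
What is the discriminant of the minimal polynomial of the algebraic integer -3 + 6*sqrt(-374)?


The element -3 + 6*sqrt(-374) has minimal polynomial:
x^2 + 6*x + 13473
Discriminant = (6)^2 - 4*(13473)
= 36 - 53892
= -53856

-53856


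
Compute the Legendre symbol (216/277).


p = 277 is prime, so compute (216/277) with the reciprocity algorithm (Jacobi-symbol steps: pull out 2s via (2/n), flip via reciprocity, reduce):
  pull out 2: (2/277) = -1  (since 277 mod 8 = 5)
  pull out 2: (2/277) = -1  (since 277 mod 8 = 5)
  pull out 2: (2/277) = -1  (since 277 mod 8 = 5)
  reciprocity: (27/277) -> +(277/27)
  reduce: (7/27)
  reciprocity: (7/27) -> -(27/7)
  reduce: (6/7)
  pull out 2: (2/7) = +1  (since 7 mod 8 = 7)
  reciprocity: (3/7) -> -(7/3)
  reduce: (1/3)
  (1/3) = 1
Product of signs = -1
(216/277) = -1

-1


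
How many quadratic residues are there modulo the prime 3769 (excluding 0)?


For prime p, the number of non-zero quadratic residues is (p-1)/2.
= (3769-1)/2
= 1884

1884


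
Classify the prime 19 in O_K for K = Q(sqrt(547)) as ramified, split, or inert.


K = Q(sqrt(547)). Since d mod 4 = 3, disc(K) = 2188.
Check p | disc: 2188 mod 19 = 3.
p does not divide disc. Compute Legendre symbol (d/p):
15^((19-1)/2) mod 19 = -1
(d/p) = -1, so p is inert: (p) stays prime with e=1, f=2, g=1.
Therefore p is inert.

inert


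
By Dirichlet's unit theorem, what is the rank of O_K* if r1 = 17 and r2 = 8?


By Dirichlet's unit theorem:
rank = r1 + r2 - 1
= 17 + 8 - 1
= 24

24


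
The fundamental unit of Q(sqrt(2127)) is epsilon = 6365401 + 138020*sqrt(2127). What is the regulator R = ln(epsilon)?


epsilon = 6365401 + 138020*sqrt(2127)
= 1.2731e+07
R = ln(1.2731e+07)
= 16.3595

16.3595


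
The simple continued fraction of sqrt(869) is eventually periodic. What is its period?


Run the CF algorithm for sqrt(869).
a_0 = floor(sqrt(869)) = 29; set m_0=0, q_0=1.
Recurrence: m' = q*a - m,  q' = (d - m'^2)/q,  a' = floor((a_0 + m')/q').
  step 1: m=29, q=28, a=2
  step 2: m=27, q=5, a=11
  step 3: m=28, q=17, a=3
  step 4: m=23, q=20, a=2
  step 5: m=17, q=29, a=1
  step 6: m=12, q=25, a=1
  step 7: m=13, q=28, a=1
  step 8: m=15, q=23, a=1
  step 9: m=8, q=35, a=1
  step 10: m=27, q=4, a=14
  step 11: m=29, q=7, a=8
  step 12: m=27, q=20, a=2
  step 13: m=13, q=35, a=1
  step 14: m=22, q=11, a=4
  step 15: m=22, q=35, a=1
  step 16: m=13, q=20, a=2
  step 17: m=27, q=7, a=8
  step 18: m=29, q=4, a=14
  step 19: m=27, q=35, a=1
  step 20: m=8, q=23, a=1
  step 21: m=15, q=28, a=1
  step 22: m=13, q=25, a=1
  step 23: m=12, q=29, a=1
  step 24: m=17, q=20, a=2
  step 25: m=23, q=17, a=3
  step 26: m=28, q=5, a=11
  step 27: m=27, q=28, a=2
  step 28: m=29, q=1, a=58
a_28 = 2*a_0 = 58, so the period closes here.
sqrt(869) = [29; 2, 11, 3, 2, 1, 1, 1, 1, 1, 14, 8, 2, 1, 4, 1, 2, 8, 14, 1, 1, 1, 1, 1, 2, 3, 11, 2, 58]
Period length = 28

28


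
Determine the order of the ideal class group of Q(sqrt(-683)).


K = Q(sqrt(-683)). d mod 4 = 1, so D = disc(K) = d = -683
h(K) equals the number of primitive reduced positive-definite forms (a, b, c) = a*x^2 + b*x*y + c*y^2 with b^2 - 4ac = D,
where reduced means |b| <= a <= c, with b >= 0 whenever |b| = a or a = c, and primitive means gcd(a, b, c) = 1.
Reduced forces 3a^2 <= |D| = 683, so 1 <= a <= 15; b must have the parity of D, and c = (b^2 - D)/(4a) must be an integer >= a.
Enumerate a = 1..15, b in [-a, a]:
  a=1: (1, 1, 171)  [1]
  a=2: none
  a=3: (3, -1, 57), (3, 1, 57)  [2]
  a=4..8: none
  a=9: (9, -1, 19), (9, 1, 19)  [2]
  a=10..15: none
Total reduced forms: 1 + 2 + 2 = 5
h = 5

5


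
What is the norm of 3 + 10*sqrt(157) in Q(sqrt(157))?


N(a + b*sqrt(d)) = a^2 - d*b^2
= (3)^2 - (157)*(10)^2
= 9 - 15700
= -15691

-15691


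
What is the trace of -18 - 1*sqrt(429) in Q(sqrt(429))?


Tr(a + b*sqrt(d)) = (a + b*sqrt(d)) + (a - b*sqrt(d)) = 2a
= 2 * (-18)
= -36

-36


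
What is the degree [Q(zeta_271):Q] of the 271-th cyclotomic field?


The degree equals Euler's totient phi(271).
271 = 271
phi(271) = 270

270


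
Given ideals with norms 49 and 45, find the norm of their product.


N(IJ) = N(I) * N(J)
= 49 * 45
= 2205

2205


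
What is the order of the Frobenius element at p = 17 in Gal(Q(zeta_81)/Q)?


The Frobenius at p in Gal(Q(zeta_n)/Q) = (Z/nZ)* is the class of p, so its order is ord_81(17), the smallest k >= 1 with 17^k = 1 mod 81.
n = 81 = 3^4, phi(81) = 54; the order divides phi(n).
Divisors of 54: 1, 2, 3, 6, 9, 18, 27, 54
Repeated squaring mod 81: 17^1 = 17, 17^2 = 46, 17^4 = 10, 17^8 = 19, 17^16 = 37, 17^32 = 73
Test divisors in increasing order:
  k=1: 17^1 = 17 mod 81
  k=2: 17^2 = 46 mod 81
  k=3: 17^3 = 46 * 17 = 53 mod 81
  k=6: 17^6 = 10 * 46 = 55 mod 81
  k=9: 17^9 = 19 * 17 = 80 mod 81
  k=18: 17^18 = 37 * 46 = 1 mod 81  <- first divisor giving 1
Order = 18

18


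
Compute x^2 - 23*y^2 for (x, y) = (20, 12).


x^2 - d*y^2
= 20^2 - 23*12^2
= 400 - 3312
= -2912

-2912


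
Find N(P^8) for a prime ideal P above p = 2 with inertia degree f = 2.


N(P^a) = p^(a*f)
= 2^(8*2)
= 2^16
= 65536

65536


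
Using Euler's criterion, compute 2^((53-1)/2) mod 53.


p = 53 is prime and the exponent is (p-1)/2 = 26, so by Euler's criterion 2^26 = (2/53) = +1 or -1 mod 53.
Compute by square-and-multiply:
  26 = 16 + 8 + 2 (binary 11010)
  Repeated squaring mod 53: 2^1 = 2, 2^2 = 4, 2^4 = 16, 2^8 = 44, 2^16 = 28
  2^26 = 2^16 * 2^8 * 2^2 = 28 * 44 * 4 mod 53
    28 * 44 = 1232 = 13 mod 53
    13 * 4 = 52 = 52 mod 53
  2^26 = 52 mod 53
Result 52 = p - 1 = -1 mod 53: 2 is a quadratic non-residue mod 53. As a residue in [0, p-1] the value is 52.
2^26 mod 53 = 52

52


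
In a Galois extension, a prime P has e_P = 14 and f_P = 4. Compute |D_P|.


|D_P| = e * f
= 14 * 4
= 56

56


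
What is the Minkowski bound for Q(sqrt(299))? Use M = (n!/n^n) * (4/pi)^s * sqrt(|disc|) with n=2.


d = 299, d mod 4 = 3, so disc(K) = 4d = 1196; |disc(K)| = 1196
Real quadratic field, so n = 2, s = r2 = 0, r1 = 2
M = (n!/n^n) * (4/pi)^s * sqrt(|disc(K)|) = (2!/2^2) * (4/pi)^0 * sqrt(1196)
= 0.5 * 1.000000 * 34.583233
= 17.2916

17.2916


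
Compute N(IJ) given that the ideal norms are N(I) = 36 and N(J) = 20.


N(IJ) = N(I) * N(J)
= 36 * 20
= 720

720


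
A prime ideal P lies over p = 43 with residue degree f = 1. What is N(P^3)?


N(P^a) = p^(a*f)
= 43^(3*1)
= 43^3
= 79507

79507


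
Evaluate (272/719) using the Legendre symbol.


p = 719 is prime, so compute (272/719) with the reciprocity algorithm (Jacobi-symbol steps: pull out 2s via (2/n), flip via reciprocity, reduce):
  pull out 2: (2/719) = +1  (since 719 mod 8 = 7)
  pull out 2: (2/719) = +1  (since 719 mod 8 = 7)
  pull out 2: (2/719) = +1  (since 719 mod 8 = 7)
  pull out 2: (2/719) = +1  (since 719 mod 8 = 7)
  reciprocity: (17/719) -> +(719/17)
  reduce: (5/17)
  reciprocity: (5/17) -> +(17/5)
  reduce: (2/5)
  pull out 2: (2/5) = -1  (since 5 mod 8 = 5)
  (1/5) = 1
Product of signs = -1
(272/719) = -1

-1


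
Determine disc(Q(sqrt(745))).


For K = Q(sqrt(d)) with d squarefree: disc(K) = d if d = 1 mod 4, and disc(K) = 4d if d = 2 or 3 mod 4.
Here d = 745, and d mod 4 = 1.
d = 1 mod 4 (O_K = Z[(1+sqrt(d))/2]), so disc(K) = d = 745

745


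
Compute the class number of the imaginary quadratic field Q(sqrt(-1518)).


K = Q(sqrt(-1518)). d mod 4 = 2, so D = disc(K) = 4d = -6072
h(K) equals the number of primitive reduced positive-definite forms (a, b, c) = a*x^2 + b*x*y + c*y^2 with b^2 - 4ac = D,
where reduced means |b| <= a <= c, with b >= 0 whenever |b| = a or a = c, and primitive means gcd(a, b, c) = 1.
Reduced forces 3a^2 <= |D| = 6072, so 1 <= a <= 44; b must have the parity of D, and c = (b^2 - D)/(4a) must be an integer >= a.
Enumerate a = 1..44, b in [-a, a]:
  a=1: (1, 0, 1518)  [1]
  a=2: (2, 0, 759)  [1]
  a=3: (3, 0, 506)  [1]
  a=4..5: none
  a=6: (6, 0, 253)  [1]
  a=7: (7, -2, 217), (7, 2, 217)  [2]
  a=8..10: none
  a=11: (11, 0, 138)  [1]
  a=12: none
  a=13: (13, -8, 118), (13, 8, 118)  [2]
  a=14: (14, -12, 111), (14, 12, 111)  [2]
  a=15..20: none
  a=21: (21, -12, 74), (21, 12, 74)  [2]
  a=22: (22, 0, 69)  [1]
  a=23: (23, 0, 66)  [1]
  a=24..25: none
  a=26: (26, -8, 59), (26, 8, 59)  [2]
  a=27..30: none
  a=31: (31, -2, 49), (31, 2, 49)  [2]
  a=32: none
  a=33: (33, 0, 46)  [1]
  a=34..36: none
  a=37: (37, -12, 42), (37, 12, 42)  [2]
  a=38: none
  a=39: (39, -18, 41), (39, 18, 41)  [2]
  a=40..44: none
Total reduced forms: 1 + 1 + 1 + 1 + 2 + 1 + 2 + 2 + 2 + 1 + 1 + 2 + 2 + 1 + 2 + 2 = 24
h = 24

24


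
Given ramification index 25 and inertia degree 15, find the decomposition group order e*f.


|D_P| = e * f
= 25 * 15
= 375

375


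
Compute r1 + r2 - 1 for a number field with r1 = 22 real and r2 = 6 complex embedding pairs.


By Dirichlet's unit theorem:
rank = r1 + r2 - 1
= 22 + 6 - 1
= 27

27


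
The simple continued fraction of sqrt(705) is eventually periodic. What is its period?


Run the CF algorithm for sqrt(705).
a_0 = floor(sqrt(705)) = 26; set m_0=0, q_0=1.
Recurrence: m' = q*a - m,  q' = (d - m'^2)/q,  a' = floor((a_0 + m')/q').
  step 1: m=26, q=29, a=1
  step 2: m=3, q=24, a=1
  step 3: m=21, q=11, a=4
  step 4: m=23, q=16, a=3
  step 5: m=25, q=5, a=10
  step 6: m=25, q=16, a=3
  step 7: m=23, q=11, a=4
  step 8: m=21, q=24, a=1
  step 9: m=3, q=29, a=1
  step 10: m=26, q=1, a=52
a_10 = 2*a_0 = 52, so the period closes here.
sqrt(705) = [26; 1, 1, 4, 3, 10, 3, 4, 1, 1, 52]
Period length = 10

10


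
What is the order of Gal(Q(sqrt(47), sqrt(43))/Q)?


The 2 square roots of distinct primes are multiplicatively independent over Q,
so [K:Q] = 2^2 and Gal(K/Q) is isomorphic to (Z/2Z)^2.
|Gal| = 2^2 = 4

4


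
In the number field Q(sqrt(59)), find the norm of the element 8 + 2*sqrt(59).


N(a + b*sqrt(d)) = a^2 - d*b^2
= (8)^2 - (59)*(2)^2
= 64 - 236
= -172

-172


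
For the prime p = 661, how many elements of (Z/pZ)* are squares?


For prime p, the number of non-zero quadratic residues is (p-1)/2.
= (661-1)/2
= 330

330


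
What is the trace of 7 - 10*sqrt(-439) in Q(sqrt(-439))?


Tr(a + b*sqrt(d)) = (a + b*sqrt(d)) + (a - b*sqrt(d)) = 2a
= 2 * (7)
= 14

14


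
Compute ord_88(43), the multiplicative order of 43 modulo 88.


We want ord_88(43), the smallest k >= 1 with 43^k = 1 mod 88.
n = 88 = 2^3 * 11, phi(88) = 40; the order divides phi(n).
Divisors of 40: 1, 2, 4, 5, 8, 10, 20, 40
Repeated squaring mod 88: 43^1 = 43, 43^2 = 1, 43^4 = 1, 43^8 = 1, 43^16 = 1, 43^32 = 1
Test divisors in increasing order:
  k=1: 43^1 = 43 mod 88
  k=2: 43^2 = 1 mod 88  <- first divisor giving 1
Order = 2

2


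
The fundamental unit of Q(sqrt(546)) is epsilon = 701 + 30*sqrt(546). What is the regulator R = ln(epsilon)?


epsilon = 701 + 30*sqrt(546)
= 1401.9993
R = ln(1401.9993)
= 7.2457

7.2457


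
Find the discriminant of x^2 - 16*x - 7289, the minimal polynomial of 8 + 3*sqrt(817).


The element 8 + 3*sqrt(817) has minimal polynomial:
x^2 - 16*x - 7289
Discriminant = (-16)^2 - 4*(-7289)
= 256 + 29156
= 29412

29412


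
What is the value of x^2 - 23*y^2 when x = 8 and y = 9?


x^2 - d*y^2
= 8^2 - 23*9^2
= 64 - 1863
= -1799

-1799


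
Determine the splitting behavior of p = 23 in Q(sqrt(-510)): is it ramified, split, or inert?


K = Q(sqrt(-510)). Since d mod 4 = 2, disc(K) = -2040.
Check p | disc: -2040 mod 23 = 7.
p does not divide disc. Compute Legendre symbol (d/p):
19^((23-1)/2) mod 23 = -1
(d/p) = -1, so p is inert: (p) stays prime with e=1, f=2, g=1.
Therefore p is inert.

inert


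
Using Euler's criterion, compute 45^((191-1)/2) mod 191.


p = 191 is prime and the exponent is (p-1)/2 = 95, so by Euler's criterion 45^95 = (45/191) = +1 or -1 mod 191.
Compute by square-and-multiply:
  95 = 64 + 16 + 8 + 4 + 2 + 1 (binary 1011111)
  Repeated squaring mod 191: 45^1 = 45, 45^2 = 115, 45^4 = 46, 45^8 = 15, 45^16 = 34, 45^32 = 10, 45^64 = 100
  45^95 = 45^64 * 45^16 * 45^8 * 45^4 * 45^2 * 45^1 = 100 * 34 * 15 * 46 * 115 * 45 mod 191
    100 * 34 = 3400 = 153 mod 191
    153 * 15 = 2295 = 3 mod 191
    3 * 46 = 138 = 138 mod 191
    138 * 115 = 15870 = 17 mod 191
    17 * 45 = 765 = 1 mod 191
  45^95 = 1 mod 191
Result 1: 45 is a quadratic residue mod 191.
45^95 mod 191 = 1

1


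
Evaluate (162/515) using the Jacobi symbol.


Compute (162/515) via quadratic reciprocity:
  pull out 2: (2/515) = -1  (since 515 mod 8 = 3)
  reciprocity: (81/515) -> +(515/81)
  reduce: (29/81)
  reciprocity: (29/81) -> +(81/29)
  reduce: (23/29)
  reciprocity: (23/29) -> +(29/23)
  reduce: (6/23)
  pull out 2: (2/23) = +1  (since 23 mod 8 = 7)
  reciprocity: (3/23) -> -(23/3)
  reduce: (2/3)
  pull out 2: (2/3) = -1  (since 3 mod 8 = 3)
  (1/3) = 1
Product of signs = -1

-1


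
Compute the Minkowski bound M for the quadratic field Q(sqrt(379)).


d = 379, d mod 4 = 3, so disc(K) = 4d = 1516; |disc(K)| = 1516
Real quadratic field, so n = 2, s = r2 = 0, r1 = 2
M = (n!/n^n) * (4/pi)^s * sqrt(|disc(K)|) = (2!/2^2) * (4/pi)^0 * sqrt(1516)
= 0.5 * 1.000000 * 38.935845
= 19.4679

19.4679


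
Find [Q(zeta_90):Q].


The degree equals Euler's totient phi(90).
90 = 2 * 3^2 * 5
phi(90) = 24

24


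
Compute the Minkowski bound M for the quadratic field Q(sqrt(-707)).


d = -707, d mod 4 = 1, so disc(K) = d = -707; |disc(K)| = 707
Imaginary quadratic field, so n = 2, s = r2 = 1, r1 = 0
M = (n!/n^n) * (4/pi)^s * sqrt(|disc(K)|) = (2!/2^2) * (4/pi)^1 * sqrt(707)
= 0.5 * 1.273240 * 26.589472
= 16.9274

16.9274


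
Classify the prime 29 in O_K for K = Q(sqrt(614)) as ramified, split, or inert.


K = Q(sqrt(614)). Since d mod 4 = 2, disc(K) = 2456.
Check p | disc: 2456 mod 29 = 20.
p does not divide disc. Compute Legendre symbol (d/p):
5^((29-1)/2) mod 29 = 1
(d/p) = 1, so p splits: (p) = P*P' with e=1, f=1, g=2.
Therefore p is split.

split


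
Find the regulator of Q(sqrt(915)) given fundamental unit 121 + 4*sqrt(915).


epsilon = 121 + 4*sqrt(915)
= 241.9959
R = ln(241.9959)
= 5.4889

5.4889


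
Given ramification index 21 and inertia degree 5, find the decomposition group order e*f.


|D_P| = e * f
= 21 * 5
= 105

105


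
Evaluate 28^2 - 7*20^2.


x^2 - d*y^2
= 28^2 - 7*20^2
= 784 - 2800
= -2016

-2016


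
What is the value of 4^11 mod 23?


p = 23 is prime and the exponent is (p-1)/2 = 11, so by Euler's criterion 4^11 = (4/23) = +1 or -1 mod 23.
Compute by square-and-multiply:
  11 = 8 + 2 + 1 (binary 1011)
  Repeated squaring mod 23: 4^1 = 4, 4^2 = 16, 4^4 = 3, 4^8 = 9
  4^11 = 4^8 * 4^2 * 4^1 = 9 * 16 * 4 mod 23
    9 * 16 = 144 = 6 mod 23
    6 * 4 = 24 = 1 mod 23
  4^11 = 1 mod 23
Result 1: 4 is a quadratic residue mod 23.
4^11 mod 23 = 1

1


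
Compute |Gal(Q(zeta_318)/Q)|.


|Gal(Q(zeta_318)/Q)| = phi(318)
= 104

104


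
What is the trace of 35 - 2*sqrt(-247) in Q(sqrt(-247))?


Tr(a + b*sqrt(d)) = (a + b*sqrt(d)) + (a - b*sqrt(d)) = 2a
= 2 * (35)
= 70

70


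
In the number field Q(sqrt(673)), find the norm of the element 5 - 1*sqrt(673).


N(a + b*sqrt(d)) = a^2 - d*b^2
= (5)^2 - (673)*(-1)^2
= 25 - 673
= -648

-648


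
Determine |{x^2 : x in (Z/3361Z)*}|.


For prime p, the number of non-zero quadratic residues is (p-1)/2.
= (3361-1)/2
= 1680

1680


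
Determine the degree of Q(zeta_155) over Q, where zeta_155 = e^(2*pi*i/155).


The degree equals Euler's totient phi(155).
155 = 5 * 31
phi(155) = 120

120


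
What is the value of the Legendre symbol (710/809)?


p = 809 is prime, so compute (710/809) with the reciprocity algorithm (Jacobi-symbol steps: pull out 2s via (2/n), flip via reciprocity, reduce):
  pull out 2: (2/809) = +1  (since 809 mod 8 = 1)
  reciprocity: (355/809) -> +(809/355)
  reduce: (99/355)
  reciprocity: (99/355) -> -(355/99)
  reduce: (58/99)
  pull out 2: (2/99) = -1  (since 99 mod 8 = 3)
  reciprocity: (29/99) -> +(99/29)
  reduce: (12/29)
  pull out 2: (2/29) = -1  (since 29 mod 8 = 5)
  pull out 2: (2/29) = -1  (since 29 mod 8 = 5)
  reciprocity: (3/29) -> +(29/3)
  reduce: (2/3)
  pull out 2: (2/3) = -1  (since 3 mod 8 = 3)
  (1/3) = 1
Product of signs = -1
(710/809) = -1

-1


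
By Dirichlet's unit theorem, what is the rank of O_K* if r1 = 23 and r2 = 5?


By Dirichlet's unit theorem:
rank = r1 + r2 - 1
= 23 + 5 - 1
= 27

27


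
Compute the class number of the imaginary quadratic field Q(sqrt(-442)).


K = Q(sqrt(-442)). d mod 4 = 2, so D = disc(K) = 4d = -1768
h(K) equals the number of primitive reduced positive-definite forms (a, b, c) = a*x^2 + b*x*y + c*y^2 with b^2 - 4ac = D,
where reduced means |b| <= a <= c, with b >= 0 whenever |b| = a or a = c, and primitive means gcd(a, b, c) = 1.
Reduced forces 3a^2 <= |D| = 1768, so 1 <= a <= 24; b must have the parity of D, and c = (b^2 - D)/(4a) must be an integer >= a.
Enumerate a = 1..24, b in [-a, a]:
  a=1: (1, 0, 442)  [1]
  a=2: (2, 0, 221)  [1]
  a=3..10: none
  a=11: (11, -6, 41), (11, 6, 41)  [2]
  a=12: none
  a=13: (13, 0, 34)  [1]
  a=14..16: none
  a=17: (17, 0, 26)  [1]
  a=18..21: none
  a=22: (22, -16, 23), (22, 16, 23)  [2]
  a=23..24: none
Total reduced forms: 1 + 1 + 2 + 1 + 1 + 2 = 8
h = 8

8


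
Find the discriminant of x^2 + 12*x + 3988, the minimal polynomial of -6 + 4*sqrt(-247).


The element -6 + 4*sqrt(-247) has minimal polynomial:
x^2 + 12*x + 3988
Discriminant = (12)^2 - 4*(3988)
= 144 - 15952
= -15808

-15808


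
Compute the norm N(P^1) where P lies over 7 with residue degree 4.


N(P^a) = p^(a*f)
= 7^(1*4)
= 7^4
= 2401

2401


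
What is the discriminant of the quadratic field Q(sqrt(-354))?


For K = Q(sqrt(d)) with d squarefree: disc(K) = d if d = 1 mod 4, and disc(K) = 4d if d = 2 or 3 mod 4.
Here d = -354, and d mod 4 = 2.
d = 2 mod 4, not 1 (O_K = Z[sqrt(d)]), so disc(K) = 4d = 4 * (-354) = -1416

-1416


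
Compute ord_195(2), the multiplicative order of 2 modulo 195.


We want ord_195(2), the smallest k >= 1 with 2^k = 1 mod 195.
n = 195 = 3 * 5 * 13, phi(195) = 96; the order divides phi(n).
Divisors of 96: 1, 2, 3, 4, 6, 8, 12, 16, 24, 32, 48, 96
Repeated squaring mod 195: 2^1 = 2, 2^2 = 4, 2^4 = 16, 2^8 = 61, 2^16 = 16, 2^32 = 61, 2^64 = 16
Test divisors in increasing order:
  k=1: 2^1 = 2 mod 195
  k=2: 2^2 = 4 mod 195
  k=3: 2^3 = 4 * 2 = 8 mod 195
  k=4: 2^4 = 16 mod 195
  k=6: 2^6 = 16 * 4 = 64 mod 195
  k=8: 2^8 = 61 mod 195
  k=12: 2^12 = 61 * 16 = 1 mod 195  <- first divisor giving 1
Order = 12

12


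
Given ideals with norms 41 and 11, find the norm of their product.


N(IJ) = N(I) * N(J)
= 41 * 11
= 451

451


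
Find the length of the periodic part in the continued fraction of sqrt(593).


Run the CF algorithm for sqrt(593).
a_0 = floor(sqrt(593)) = 24; set m_0=0, q_0=1.
Recurrence: m' = q*a - m,  q' = (d - m'^2)/q,  a' = floor((a_0 + m')/q').
  step 1: m=24, q=17, a=2
  step 2: m=10, q=29, a=1
  step 3: m=19, q=8, a=5
  step 4: m=21, q=19, a=2
  step 5: m=17, q=16, a=2
  step 6: m=15, q=23, a=1
  step 7: m=8, q=23, a=1
  step 8: m=15, q=16, a=2
  step 9: m=17, q=19, a=2
  step 10: m=21, q=8, a=5
  step 11: m=19, q=29, a=1
  step 12: m=10, q=17, a=2
  step 13: m=24, q=1, a=48
a_13 = 2*a_0 = 48, so the period closes here.
sqrt(593) = [24; 2, 1, 5, 2, 2, 1, 1, 2, 2, 5, 1, 2, 48]
Period length = 13

13


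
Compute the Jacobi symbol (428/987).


Compute (428/987) via quadratic reciprocity:
  pull out 2: (2/987) = -1  (since 987 mod 8 = 3)
  pull out 2: (2/987) = -1  (since 987 mod 8 = 3)
  reciprocity: (107/987) -> -(987/107)
  reduce: (24/107)
  pull out 2: (2/107) = -1  (since 107 mod 8 = 3)
  pull out 2: (2/107) = -1  (since 107 mod 8 = 3)
  pull out 2: (2/107) = -1  (since 107 mod 8 = 3)
  reciprocity: (3/107) -> -(107/3)
  reduce: (2/3)
  pull out 2: (2/3) = -1  (since 3 mod 8 = 3)
  (1/3) = 1
Product of signs = 1

1


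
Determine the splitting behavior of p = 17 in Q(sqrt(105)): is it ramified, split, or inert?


K = Q(sqrt(105)). Since d mod 4 = 1, disc(K) = 105.
Check p | disc: 105 mod 17 = 3.
p does not divide disc. Compute Legendre symbol (d/p):
3^((17-1)/2) mod 17 = -1
(d/p) = -1, so p is inert: (p) stays prime with e=1, f=2, g=1.
Therefore p is inert.

inert


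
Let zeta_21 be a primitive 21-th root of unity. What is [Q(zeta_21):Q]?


The degree equals Euler's totient phi(21).
21 = 3 * 7
phi(21) = 12

12


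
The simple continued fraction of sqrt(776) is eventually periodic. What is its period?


Run the CF algorithm for sqrt(776).
a_0 = floor(sqrt(776)) = 27; set m_0=0, q_0=1.
Recurrence: m' = q*a - m,  q' = (d - m'^2)/q,  a' = floor((a_0 + m')/q').
  step 1: m=27, q=47, a=1
  step 2: m=20, q=8, a=5
  step 3: m=20, q=47, a=1
  step 4: m=27, q=1, a=54
a_4 = 2*a_0 = 54, so the period closes here.
sqrt(776) = [27; 1, 5, 1, 54]
Period length = 4

4


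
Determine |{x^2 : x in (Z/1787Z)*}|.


For prime p, the number of non-zero quadratic residues is (p-1)/2.
= (1787-1)/2
= 893

893


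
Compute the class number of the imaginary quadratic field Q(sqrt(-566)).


K = Q(sqrt(-566)). d mod 4 = 2, so D = disc(K) = 4d = -2264
h(K) equals the number of primitive reduced positive-definite forms (a, b, c) = a*x^2 + b*x*y + c*y^2 with b^2 - 4ac = D,
where reduced means |b| <= a <= c, with b >= 0 whenever |b| = a or a = c, and primitive means gcd(a, b, c) = 1.
Reduced forces 3a^2 <= |D| = 2264, so 1 <= a <= 27; b must have the parity of D, and c = (b^2 - D)/(4a) must be an integer >= a.
Enumerate a = 1..27, b in [-a, a]:
  a=1: (1, 0, 566)  [1]
  a=2: (2, 0, 283)  [1]
  a=3: (3, -2, 189), (3, 2, 189)  [2]
  a=4: none
  a=5: (5, -4, 114), (5, 4, 114)  [2]
  a=6: (6, -4, 95), (6, 4, 95)  [2]
  a=7: (7, -2, 81), (7, 2, 81)  [2]
  a=8: none
  a=9: (9, -2, 63), (9, 2, 63)  [2]
  a=10: (10, -4, 57), (10, 4, 57)  [2]
  a=11..13: none
  a=14: (14, -12, 43), (14, 12, 43)  [2]
  a=15: (15, -14, 41), (15, -4, 38), (15, 4, 38), (15, 14, 41)  [4]
  a=16..17: none
  a=18: (18, -16, 35), (18, 16, 35)  [2]
  a=19: (19, -4, 30), (19, 4, 30)  [2]
  a=20: none
  a=21: (21, -16, 30), (21, -2, 27), (21, 2, 27), (21, 16, 30)  [4]
  a=22: none
  a=23: (23, -6, 25), (23, 6, 25)  [2]
  a=24..27: none
Total reduced forms: 1 + 1 + 2 + 2 + 2 + 2 + 2 + 2 + 2 + 4 + 2 + 2 + 4 + 2 = 30
h = 30

30


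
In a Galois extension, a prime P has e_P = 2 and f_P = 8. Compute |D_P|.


|D_P| = e * f
= 2 * 8
= 16

16


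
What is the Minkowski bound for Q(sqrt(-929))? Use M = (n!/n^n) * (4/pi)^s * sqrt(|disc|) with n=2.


d = -929, d mod 4 = 3, so disc(K) = 4d = -3716; |disc(K)| = 3716
Imaginary quadratic field, so n = 2, s = r2 = 1, r1 = 0
M = (n!/n^n) * (4/pi)^s * sqrt(|disc(K)|) = (2!/2^2) * (4/pi)^1 * sqrt(3716)
= 0.5 * 1.273240 * 60.959003
= 38.8077

38.8077


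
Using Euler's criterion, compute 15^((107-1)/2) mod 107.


p = 107 is prime and the exponent is (p-1)/2 = 53, so by Euler's criterion 15^53 = (15/107) = +1 or -1 mod 107.
Compute by square-and-multiply:
  53 = 32 + 16 + 4 + 1 (binary 110101)
  Repeated squaring mod 107: 15^1 = 15, 15^2 = 11, 15^4 = 14, 15^8 = 89, 15^16 = 3, 15^32 = 9
  15^53 = 15^32 * 15^16 * 15^4 * 15^1 = 9 * 3 * 14 * 15 mod 107
    9 * 3 = 27 = 27 mod 107
    27 * 14 = 378 = 57 mod 107
    57 * 15 = 855 = 106 mod 107
  15^53 = 106 mod 107
Result 106 = p - 1 = -1 mod 107: 15 is a quadratic non-residue mod 107. As a residue in [0, p-1] the value is 106.
15^53 mod 107 = 106

106


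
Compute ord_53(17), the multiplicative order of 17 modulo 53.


We want ord_53(17), the smallest k >= 1 with 17^k = 1 mod 53.
n = 53 = 53, phi(53) = 52; the order divides phi(n).
Divisors of 52: 1, 2, 4, 13, 26, 52
Repeated squaring mod 53: 17^1 = 17, 17^2 = 24, 17^4 = 46, 17^8 = 49, 17^16 = 16, 17^32 = 44
Test divisors in increasing order:
  k=1: 17^1 = 17 mod 53
  k=2: 17^2 = 24 mod 53
  k=4: 17^4 = 46 mod 53
  k=13: 17^13 = 49 * 46 * 17 = 52 mod 53
  k=26: 17^26 = 16 * 49 * 24 = 1 mod 53  <- first divisor giving 1
Order = 26

26


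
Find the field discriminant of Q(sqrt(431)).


For K = Q(sqrt(d)) with d squarefree: disc(K) = d if d = 1 mod 4, and disc(K) = 4d if d = 2 or 3 mod 4.
Here d = 431, and d mod 4 = 3.
d = 3 mod 4, not 1 (O_K = Z[sqrt(d)]), so disc(K) = 4d = 4 * (431) = 1724

1724


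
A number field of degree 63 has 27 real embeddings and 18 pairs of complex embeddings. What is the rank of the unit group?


By Dirichlet's unit theorem:
rank = r1 + r2 - 1
= 27 + 18 - 1
= 44

44


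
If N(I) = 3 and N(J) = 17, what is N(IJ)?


N(IJ) = N(I) * N(J)
= 3 * 17
= 51

51


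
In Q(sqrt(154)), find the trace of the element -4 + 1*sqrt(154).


Tr(a + b*sqrt(d)) = (a + b*sqrt(d)) + (a - b*sqrt(d)) = 2a
= 2 * (-4)
= -8

-8


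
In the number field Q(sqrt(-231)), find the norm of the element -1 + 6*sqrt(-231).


N(a + b*sqrt(d)) = a^2 - d*b^2
= (-1)^2 - (-231)*(6)^2
= 1 + 8316
= 8317

8317
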